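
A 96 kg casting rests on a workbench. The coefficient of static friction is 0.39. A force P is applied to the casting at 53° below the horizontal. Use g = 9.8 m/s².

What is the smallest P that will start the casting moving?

N = m g + P sin α (the push presses the casting into the workbench).
At impending slip, P cos α = μ_s N = μ_s (m g + P sin α).
Solving: P (cos α − μ_s sin α) = μ_s m g → P = 0.39×941/(cos 53° − 0.39 sin 53°) = 367/0.2903 = 1260 N.

P ≈ 1260 N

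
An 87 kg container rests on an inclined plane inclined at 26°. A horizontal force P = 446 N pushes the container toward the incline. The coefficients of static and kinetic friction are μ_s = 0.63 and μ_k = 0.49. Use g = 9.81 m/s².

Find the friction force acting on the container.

Resolve perpendicular to the incline: N = m g cos θ + P sin θ = 87×9.81×cos 26° + 446×sin 26° = 962.6 N.
Parallel to the incline: P cos θ − m g sin θ = 400.9 − 374.1 = 26.73 N; the friction needed to balance this is 26.73 N acting down the slope.
Maximum static friction: μ_s N = 0.63 × 962.6 = 606.4 N.
Since 26.73 N is within the 606.4 N limit, the container stays put and friction is exactly 26.7 N.

f ≈ 26.7 N (down the incline)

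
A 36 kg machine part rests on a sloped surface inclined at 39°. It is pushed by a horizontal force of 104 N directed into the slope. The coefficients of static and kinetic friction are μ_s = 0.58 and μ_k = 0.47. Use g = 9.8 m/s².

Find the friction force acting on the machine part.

f ≈ 141 N (up the incline)

Resolve perpendicular to the incline: N = m g cos θ + P sin θ = 36×9.8×cos 39° + 104×sin 39° = 339.6 N.
Along the incline, the net driving force (taking up-slope positive) is P cos θ − m g sin θ = 80.82 − 222 = -141.2 N, so equilibrium requires friction f = 141.2 N (up-slope).
Maximum static friction: μ_s N = 0.58 × 339.6 = 197 N.
|f_req| = 141.2 ≤ 197 N → the machine part is in equilibrium; friction equals the required value.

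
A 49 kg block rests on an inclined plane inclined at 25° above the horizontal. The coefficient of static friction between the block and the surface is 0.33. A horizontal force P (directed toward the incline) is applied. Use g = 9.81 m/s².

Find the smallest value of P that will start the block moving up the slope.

At impending motion up the slope, friction acts down-slope at its limit: f = μ_s N.
Perpendicular to the incline: N = m g cos θ + P sin θ.
Along the incline: P cos θ = m g sin θ + μ_s N = m g sin θ + μ_s (m g cos θ + P sin θ).
Solving, P (cos θ − μ_s sin θ) = m g (sin θ + μ_s cos θ), so P = 49×9.81×(sin 25° + 0.33 cos 25°)/(cos 25° − 0.33 sin 25°) = 481×0.7217/0.7668 = 452 N.

P ≈ 452 N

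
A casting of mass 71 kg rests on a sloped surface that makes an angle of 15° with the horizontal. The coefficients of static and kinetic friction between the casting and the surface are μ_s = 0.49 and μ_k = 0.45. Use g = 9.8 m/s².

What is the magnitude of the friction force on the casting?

f ≈ 180 N (up the incline)

Perpendicular to the surface, N = m g cos θ = 71·9.8·cos 15° = 672.1 N.
For equilibrium along the incline, friction must balance the weight component: f = m g sin θ = 180.1 N up the slope.
Maximum static friction available: μ_s N = 0.49 × 672.1 = 329.3 N.
Since |180.1| ≤ 329.3 N, static friction is sufficient; f equals the required value, not μ_s N.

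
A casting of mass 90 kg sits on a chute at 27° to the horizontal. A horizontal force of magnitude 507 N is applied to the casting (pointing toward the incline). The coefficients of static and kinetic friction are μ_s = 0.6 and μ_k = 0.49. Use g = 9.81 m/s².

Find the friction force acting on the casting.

Resolve perpendicular to the incline: N = m g cos θ + P sin θ = 90×9.81×cos 27° + 507×sin 27° = 1017 N.
Along the incline, the net driving force (taking up-slope positive) is P cos θ − m g sin θ = 451.7 − 400.8 = 50.91 N, so equilibrium requires friction f = -50.91 N (down-slope).
The limit of static friction is μ_s N = 610.1 N.
|f_req| = 50.91 ≤ 610.1 N → the casting is in equilibrium; friction equals the required value.

f ≈ 50.9 N (down the incline)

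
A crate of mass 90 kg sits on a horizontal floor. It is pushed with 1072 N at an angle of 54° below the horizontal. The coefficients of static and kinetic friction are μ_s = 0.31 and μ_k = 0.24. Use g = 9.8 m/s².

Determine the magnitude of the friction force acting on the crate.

N = m g + P sin α = 882 + 1072×sin 54° = 1749 N.
For equilibrium, f = P cos α = 1072×cos 54° = 630.1 N.
μ_s N = 0.31 × 1749 = 542.3 N.
The required friction exceeds μ_s N, so the crate moves and f = μ_k N = 420 N.

f ≈ 420 N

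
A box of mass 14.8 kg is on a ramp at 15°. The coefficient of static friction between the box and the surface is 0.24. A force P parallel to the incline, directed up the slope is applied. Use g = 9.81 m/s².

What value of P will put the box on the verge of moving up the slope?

P ≈ 71.2 N

At impending motion up the slope, friction acts down-slope at its limit: f = μ_s N.
P is parallel to the surface, so N = m g cos θ = 140 N.
Along the incline: P = m g sin θ + μ_s N = 37.6 + 0.24×140 = 71.2 N.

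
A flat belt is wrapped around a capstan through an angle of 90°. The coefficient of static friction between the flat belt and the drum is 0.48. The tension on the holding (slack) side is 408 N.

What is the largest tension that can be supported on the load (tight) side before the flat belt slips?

At impending slip the capstan equation gives T₂/T₁ = e^{μβ} with β in radians.
β = 90° × π/180 = 1.571 rad.
e^{μβ} = e^{0.48×1.571} = 2.125.
T₂ = T₁ · e^{μβ} = 408 × 2.125 = 867 N.

T_max ≈ 867 N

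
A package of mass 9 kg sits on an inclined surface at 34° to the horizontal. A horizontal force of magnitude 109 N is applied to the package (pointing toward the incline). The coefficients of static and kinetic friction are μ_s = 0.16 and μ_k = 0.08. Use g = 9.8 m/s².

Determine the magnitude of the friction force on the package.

f ≈ 10.7 N (down the incline)

Normal direction: N = m g cos θ + P sin θ = 134.1 N.
Along the incline, the net driving force (taking up-slope positive) is P cos θ − m g sin θ = 90.37 − 49.32 = 41.04 N, so equilibrium requires friction f = -41.04 N (down-slope).
Maximum static friction: μ_s N = 0.16 × 134.1 = 21.45 N.
The required 41.04 N exceeds the static limit, so the package slides up-slope and f = μ_k N = 0.08×134.1 = 10.7 N.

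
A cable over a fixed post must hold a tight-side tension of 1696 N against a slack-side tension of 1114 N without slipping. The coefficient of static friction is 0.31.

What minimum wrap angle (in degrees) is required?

β_min ≈ 77.7°

T₂/T₁ = e^{μβ} → β = ln(T₂/T₁)/μ.
β = ln(1696/1114)/0.31 = 0.4203/0.31 = 1.356 rad.
In degrees: β = 1.356 × 180/π = 77.7°.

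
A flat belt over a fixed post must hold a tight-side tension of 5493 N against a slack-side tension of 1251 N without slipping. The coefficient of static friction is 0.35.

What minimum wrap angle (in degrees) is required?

T₂/T₁ = e^{μβ} → β = ln(T₂/T₁)/μ.
β = ln(5493/1251)/0.35 = 1.48/0.35 = 4.227 rad.
In degrees: β = 4.227 × 180/π = 242°.

β_min ≈ 242°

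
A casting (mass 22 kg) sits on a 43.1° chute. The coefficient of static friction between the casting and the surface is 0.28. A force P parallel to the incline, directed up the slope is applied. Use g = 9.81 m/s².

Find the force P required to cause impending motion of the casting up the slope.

At impending motion up the slope, friction acts down-slope at its limit: f = μ_s N.
P is parallel to the surface, so N = m g cos θ = 158 N.
Along the incline: P = m g sin θ + μ_s N = 147 + 0.28×158 = 192 N.

P ≈ 192 N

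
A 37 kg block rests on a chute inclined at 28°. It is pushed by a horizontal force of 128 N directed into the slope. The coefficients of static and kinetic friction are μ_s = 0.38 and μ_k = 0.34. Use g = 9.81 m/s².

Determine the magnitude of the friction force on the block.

f ≈ 57.4 N (up the incline)

Resolve perpendicular to the incline: N = m g cos θ + P sin θ = 37×9.81×cos 28° + 128×sin 28° = 380.6 N.
Along the incline, the net driving force (taking up-slope positive) is P cos θ − m g sin θ = 113 − 170.4 = -57.39 N, so equilibrium requires friction f = 57.39 N (up-slope).
Maximum static friction: μ_s N = 0.38 × 380.6 = 144.6 N.
|f_req| = 57.39 ≤ 144.6 N → the block is in equilibrium; friction equals the required value.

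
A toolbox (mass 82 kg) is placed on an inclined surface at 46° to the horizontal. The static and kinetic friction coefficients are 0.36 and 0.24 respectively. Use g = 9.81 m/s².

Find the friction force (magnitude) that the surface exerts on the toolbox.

Normal force: N = m g cos θ = 82 × 9.81 × cos 46° = 558.8 N.
Along the slope the weight component is m g sin θ = 578.7 N; friction must supply exactly this, acting up-slope.
Maximum static friction available: μ_s N = 0.36 × 558.8 = 201.2 N.
|578.7| exceeds 201.2 N, so the toolbox slips down-slope; friction is kinetic, f = μ_k N = 0.24×558.8 = 134 N.

f ≈ 134 N (up the incline)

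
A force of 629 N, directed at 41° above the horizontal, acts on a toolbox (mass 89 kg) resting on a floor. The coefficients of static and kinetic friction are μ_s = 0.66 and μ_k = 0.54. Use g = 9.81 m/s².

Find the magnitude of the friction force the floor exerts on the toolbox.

f ≈ 249 N

The vertical component of P reduces the normal force: N = m g − P sin α = 873.1 − 412.7 = 460.4 N.
For equilibrium, f = P cos α = 629×cos 41° = 474.7 N.
μ_s N = 0.66 × 460.4 = 303.9 N.
The required friction exceeds μ_s N, so the toolbox moves and f = μ_k N = 249 N.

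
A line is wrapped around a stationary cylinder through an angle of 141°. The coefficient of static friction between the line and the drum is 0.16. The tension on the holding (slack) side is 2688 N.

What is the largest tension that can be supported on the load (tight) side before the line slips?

At impending slip the capstan equation gives T₂/T₁ = e^{μβ} with β in radians.
β = 141° × π/180 = 2.461 rad.
e^{μβ} = e^{0.16×2.461} = 1.483.
T₂ = T₁ · e^{μβ} = 2688 × 1.483 = 3990 N.

T_max ≈ 3990 N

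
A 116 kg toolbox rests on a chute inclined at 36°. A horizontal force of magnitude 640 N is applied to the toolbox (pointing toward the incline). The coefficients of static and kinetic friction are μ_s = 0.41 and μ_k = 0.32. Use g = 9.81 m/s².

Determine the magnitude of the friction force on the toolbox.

Normal direction: N = m g cos θ + P sin θ = 1297 N.
Parallel to the incline: P cos θ − m g sin θ = 517.8 − 668.9 = -151.1 N; the friction needed to balance this is 151.1 N acting up the slope.
Maximum static friction: μ_s N = 0.41 × 1297 = 531.7 N.
|f_req| = 151.1 ≤ 531.7 N → the toolbox is in equilibrium; friction equals the required value.

f ≈ 151 N (up the incline)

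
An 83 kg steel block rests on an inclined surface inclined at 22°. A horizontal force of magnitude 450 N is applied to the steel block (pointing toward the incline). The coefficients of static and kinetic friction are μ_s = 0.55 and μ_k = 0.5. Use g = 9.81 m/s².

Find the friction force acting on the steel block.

f ≈ 112 N (down the incline)

Normal direction: N = m g cos θ + P sin θ = 923.5 N.
Parallel to the incline: P cos θ − m g sin θ = 417.2 − 305 = 112.2 N; the friction needed to balance this is 112.2 N acting down the slope.
The limit of static friction is μ_s N = 507.9 N.
|f_req| = 112.2 ≤ 507.9 N → the steel block is in equilibrium; friction equals the required value.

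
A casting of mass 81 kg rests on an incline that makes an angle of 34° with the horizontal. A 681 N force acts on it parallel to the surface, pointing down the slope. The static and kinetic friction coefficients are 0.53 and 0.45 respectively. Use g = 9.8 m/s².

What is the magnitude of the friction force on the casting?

Normal force: N = m g cos θ = 81 × 9.8 × cos 34° = 658.1 N.
For equilibrium along the incline the friction force must supply f = m g sin θ + P = 443.9 + 681 = 1125 N (positive meaning up-slope).
The static-friction ceiling is μ_s N = 0.53 × 658.1 = 348.8 N.
Since |1125| > 348.8 N, static friction cannot hold it; the casting slides down the incline and kinetic friction applies: f = μ_k N = 0.45 × 658.1 = 296 N.

f ≈ 296 N (up the incline)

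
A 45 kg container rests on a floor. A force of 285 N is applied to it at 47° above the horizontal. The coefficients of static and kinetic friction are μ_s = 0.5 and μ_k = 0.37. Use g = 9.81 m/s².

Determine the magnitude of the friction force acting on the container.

f ≈ 86.2 N

Vertical equilibrium gives N = m g − P sin α = 233 N.
For equilibrium, f = P cos α = 285×cos 47° = 194.4 N.
μ_s N = 0.5 × 233 = 116.5 N.
194.4 > 116.5 N → the container slides; f = μ_k N = 0.37×233 = 86.2 N.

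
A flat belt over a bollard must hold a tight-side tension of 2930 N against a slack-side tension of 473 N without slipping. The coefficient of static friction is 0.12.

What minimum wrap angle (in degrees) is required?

β_min ≈ 871°

T₂/T₁ = e^{μβ} → β = ln(T₂/T₁)/μ.
β = ln(2930/473)/0.12 = 1.824/0.12 = 15.2 rad.
In degrees: β = 15.2 × 180/π = 871°.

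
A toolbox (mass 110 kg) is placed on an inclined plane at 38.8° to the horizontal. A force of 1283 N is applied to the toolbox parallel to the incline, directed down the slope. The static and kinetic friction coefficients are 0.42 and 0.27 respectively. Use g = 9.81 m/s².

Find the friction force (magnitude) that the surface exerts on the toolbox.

f ≈ 227 N (up the incline)

Normal force: N = m g cos θ = 110 × 9.81 × cos 38.8° = 841 N.
Parallel to the incline, ΣF = 0 gives f = m g sin θ + P = 676.2 + 1283 = 1959 N (up-slope positive).
Static friction can supply at most μ_s N = 353.2 N.
|1959| exceeds 353.2 N, so the toolbox slips down-slope; friction is kinetic, f = μ_k N = 0.27×841 = 227 N.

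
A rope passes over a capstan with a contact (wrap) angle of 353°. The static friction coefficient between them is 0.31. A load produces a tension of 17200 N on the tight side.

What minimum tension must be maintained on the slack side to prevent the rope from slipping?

Capstan equation at impending slip: T_tight/T_slack = e^{μβ}.
β = 353° = 6.161 rad; e^{μβ} = e^{0.31×6.161} = 6.753.
T_slack = T_tight / e^{μβ} = 17200 / 6.753 = 2550 N.

T_min ≈ 2550 N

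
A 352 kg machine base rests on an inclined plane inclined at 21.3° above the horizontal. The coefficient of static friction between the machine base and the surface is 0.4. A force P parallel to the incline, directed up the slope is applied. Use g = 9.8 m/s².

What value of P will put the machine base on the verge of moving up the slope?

At impending motion up the slope, friction acts down-slope at its limit: f = μ_s N.
P is parallel to the surface, so N = m g cos θ = 3210 N.
Along the incline: P = m g sin θ + μ_s N = 1250 + 0.4×3210 = 2540 N.

P ≈ 2540 N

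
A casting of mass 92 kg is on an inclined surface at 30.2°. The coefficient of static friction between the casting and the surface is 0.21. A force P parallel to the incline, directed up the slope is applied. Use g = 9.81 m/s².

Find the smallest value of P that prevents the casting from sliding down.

The casting tends to slide down (tan θ > μ_s), so at the point of impending slip friction acts up-slope at its limit: f = μ_s N.
P is parallel to the surface, so N = m g cos θ = 780 N.
Along the incline: P + μ_s N = m g sin θ, so P = 454 − 0.21×780 = 290 N.

P_min ≈ 290 N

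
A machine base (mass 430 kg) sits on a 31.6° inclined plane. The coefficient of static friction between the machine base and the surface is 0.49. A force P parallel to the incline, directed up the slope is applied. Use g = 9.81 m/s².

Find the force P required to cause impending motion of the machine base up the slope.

At impending motion up the slope, friction acts down-slope at its limit: f = μ_s N.
P is parallel to the surface, so N = m g cos θ = 3590 N.
Along the incline: P = m g sin θ + μ_s N = 2210 + 0.49×3590 = 3970 N.

P ≈ 3970 N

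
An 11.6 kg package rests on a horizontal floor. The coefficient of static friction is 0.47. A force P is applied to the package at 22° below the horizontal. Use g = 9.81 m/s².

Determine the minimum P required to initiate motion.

N = m g + P sin α (the push presses the package into the horizontal floor).
At impending slip, P cos α = μ_s N = μ_s (m g + P sin α).
Solving: P (cos α − μ_s sin α) = μ_s m g → P = 0.47×114/(cos 22° − 0.47 sin 22°) = 53.5/0.7511 = 71.2 N.

P ≈ 71.2 N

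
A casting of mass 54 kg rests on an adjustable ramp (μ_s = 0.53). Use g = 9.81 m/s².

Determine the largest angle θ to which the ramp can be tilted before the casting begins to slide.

θ_max ≈ 27.9°

At the slip threshold, m g sin θ = μ_s · m g cos θ, so tan θ = μ_s.
θ_max = arctan(0.53) = 27.9°.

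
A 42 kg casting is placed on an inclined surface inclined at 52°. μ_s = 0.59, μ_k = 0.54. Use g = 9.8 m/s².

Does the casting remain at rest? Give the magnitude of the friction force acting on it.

f ≈ 137 N

N = m g cos θ = 253 N.
Down-slope weight component: m g sin θ = 324 N.
μ_s N = 150 N.
324 > 150 N, so it slides; kinetic friction f = μ_k N = 0.54×253 = 137 N.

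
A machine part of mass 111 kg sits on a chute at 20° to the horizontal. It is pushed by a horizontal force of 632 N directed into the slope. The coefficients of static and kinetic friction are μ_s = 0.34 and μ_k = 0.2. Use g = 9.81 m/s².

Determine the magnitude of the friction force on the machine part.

f ≈ 221 N (down the incline)

Resolve perpendicular to the incline: N = m g cos θ + P sin θ = 111×9.81×cos 20° + 632×sin 20° = 1239 N.
Parallel to the incline: P cos θ − m g sin θ = 593.9 − 372.4 = 221.5 N; the friction needed to balance this is 221.5 N acting down the slope.
Maximum static friction: μ_s N = 0.34 × 1239 = 421.4 N.
Since 221.5 N is within the 421.4 N limit, the machine part stays put and friction is exactly 221 N.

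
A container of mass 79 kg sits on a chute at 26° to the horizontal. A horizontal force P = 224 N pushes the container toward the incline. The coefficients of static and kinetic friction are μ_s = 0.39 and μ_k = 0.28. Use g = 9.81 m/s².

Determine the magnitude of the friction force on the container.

Normal direction: N = m g cos θ + P sin θ = 794.8 N.
Parallel to the incline: P cos θ − m g sin θ = 201.3 − 339.7 = -138.4 N; the friction needed to balance this is 138.4 N acting up the slope.
Maximum static friction: μ_s N = 0.39 × 794.8 = 310 N.
|f_req| = 138.4 ≤ 310 N → the container is in equilibrium; friction equals the required value.

f ≈ 138 N (up the incline)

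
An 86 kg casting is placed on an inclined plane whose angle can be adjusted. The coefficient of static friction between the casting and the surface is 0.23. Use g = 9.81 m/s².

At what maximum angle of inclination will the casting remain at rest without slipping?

At the slip threshold, m g sin θ = μ_s · m g cos θ, so tan θ = μ_s.
θ_max = arctan(0.23) = 13°.

θ_max ≈ 13°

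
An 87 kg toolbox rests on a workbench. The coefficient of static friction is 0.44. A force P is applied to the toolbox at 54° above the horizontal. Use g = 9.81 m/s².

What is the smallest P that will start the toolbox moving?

P ≈ 398 N

N = m g − P sin α (the pull lifts the toolbox).
At impending slip, P cos α = μ_s N = μ_s (m g − P sin α).
Solving: P (cos α + μ_s sin α) = μ_s m g → P = 0.44×853/(cos 54° + 0.44 sin 54°) = 376/0.9438 = 398 N.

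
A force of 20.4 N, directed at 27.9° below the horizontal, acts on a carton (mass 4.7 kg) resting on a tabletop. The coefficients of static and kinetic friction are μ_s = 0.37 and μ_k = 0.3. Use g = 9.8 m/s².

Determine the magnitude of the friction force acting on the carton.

N = m g + P sin α = 46.06 + 20.4×sin 27.9° = 55.61 N.
Horizontally, friction must balance P cos α = 18.03 N.
The static-friction limit is μ_s N = 20.57 N.
Since 18.03 N does not exceed the limit, the carton stays at rest and f = 18 N.

f ≈ 18 N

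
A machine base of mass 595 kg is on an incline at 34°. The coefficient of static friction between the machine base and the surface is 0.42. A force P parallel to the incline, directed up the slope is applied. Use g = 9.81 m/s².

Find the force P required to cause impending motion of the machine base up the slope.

At impending motion up the slope, friction acts down-slope at its limit: f = μ_s N.
P is parallel to the surface, so N = m g cos θ = 4840 N.
Along the incline: P = m g sin θ + μ_s N = 3260 + 0.42×4840 = 5300 N.

P ≈ 5300 N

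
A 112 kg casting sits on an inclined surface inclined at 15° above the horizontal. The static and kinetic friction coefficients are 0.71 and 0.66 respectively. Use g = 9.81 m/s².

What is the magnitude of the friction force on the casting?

f ≈ 284 N (up the incline)

The normal reaction is N = m g cos θ = 1061 N.
Along the slope the weight component is m g sin θ = 284.4 N; friction must supply exactly this, acting up-slope.
Static friction can supply at most μ_s N = 753.5 N.
Since |284.4| ≤ 753.5 N, no slip — friction simply equals what equilibrium demands.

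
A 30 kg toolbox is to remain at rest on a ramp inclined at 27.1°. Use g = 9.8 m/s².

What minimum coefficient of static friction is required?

μ_s,min ≈ 0.512

At the slip threshold m g sin θ = μ_s m g cos θ, so μ_s,min = tan θ.
μ_s,min = tan 27.1° = 0.512.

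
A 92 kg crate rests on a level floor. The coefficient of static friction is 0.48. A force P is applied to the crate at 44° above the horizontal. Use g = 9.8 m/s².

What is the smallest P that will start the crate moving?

N = m g − P sin α (the pull lifts the crate).
At impending slip, P cos α = μ_s N = μ_s (m g − P sin α).
Solving: P (cos α + μ_s sin α) = μ_s m g → P = 0.48×902/(cos 44° + 0.48 sin 44°) = 433/1.053 = 411 N.

P ≈ 411 N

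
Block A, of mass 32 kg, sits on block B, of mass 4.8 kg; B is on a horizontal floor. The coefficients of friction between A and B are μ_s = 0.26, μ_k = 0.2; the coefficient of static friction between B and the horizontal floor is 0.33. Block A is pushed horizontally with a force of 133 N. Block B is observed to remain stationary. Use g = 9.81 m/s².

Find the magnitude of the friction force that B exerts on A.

f ≈ 62.8 N

Between the blocks, N₁ = m_A g = 313.9 N.
So the A–B interface can sustain at most μ_s N₁ = 81.62 N of static friction.
Since P = 133 N > 81.62 N, A slides on B; the A–B friction is kinetic: f₁ = μ_k N₁ = 0.2×313.9 = 62.8 N.
B experiences an equal 62.8 N forward from A (third law). B is in equilibrium, so the floor supplies f₂ = 62.8 N of static friction (limit μ_s(m_A+m_B)g = 119.1 N, not exceeded).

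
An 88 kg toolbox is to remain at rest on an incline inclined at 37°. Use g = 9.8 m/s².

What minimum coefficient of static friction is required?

At the slip threshold m g sin θ = μ_s m g cos θ, so μ_s,min = tan θ.
μ_s,min = tan 37° = 0.754.

μ_s,min ≈ 0.754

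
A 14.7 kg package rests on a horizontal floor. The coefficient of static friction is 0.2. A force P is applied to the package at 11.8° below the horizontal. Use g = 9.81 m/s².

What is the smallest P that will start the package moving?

P ≈ 30.7 N

N = m g + P sin α (the push presses the package into the horizontal floor).
At impending slip, P cos α = μ_s N = μ_s (m g + P sin α).
Solving: P (cos α − μ_s sin α) = μ_s m g → P = 0.2×144/(cos 11.8° − 0.2 sin 11.8°) = 28.8/0.938 = 30.7 N.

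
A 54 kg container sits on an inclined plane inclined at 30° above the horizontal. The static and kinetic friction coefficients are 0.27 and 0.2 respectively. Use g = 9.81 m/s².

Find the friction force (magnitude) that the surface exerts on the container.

f ≈ 91.8 N (up the incline)

The normal reaction is N = m g cos θ = 458.8 N.
Along the slope the weight component is m g sin θ = 264.9 N; friction must supply exactly this, acting up-slope.
Static friction can supply at most μ_s N = 123.9 N.
|264.9| exceeds 123.9 N, so the container slips down-slope; friction is kinetic, f = μ_k N = 0.2×458.8 = 91.8 N.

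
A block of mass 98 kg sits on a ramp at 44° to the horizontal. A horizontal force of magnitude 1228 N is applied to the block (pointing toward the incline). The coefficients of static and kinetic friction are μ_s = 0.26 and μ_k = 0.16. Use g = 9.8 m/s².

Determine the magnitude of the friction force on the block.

The horizontal push has a component P sin θ into the surface, so N = m g cos θ + P sin θ = 690.9 + 853 = 1544 N.
Along the incline, the net driving force (taking up-slope positive) is P cos θ − m g sin θ = 883.3 − 667.1 = 216.2 N, so equilibrium requires friction f = -216.2 N (down-slope).
Maximum static friction: μ_s N = 0.26 × 1544 = 401.4 N.
|f_req| = 216.2 ≤ 401.4 N → the block is in equilibrium; friction equals the required value.

f ≈ 216 N (down the incline)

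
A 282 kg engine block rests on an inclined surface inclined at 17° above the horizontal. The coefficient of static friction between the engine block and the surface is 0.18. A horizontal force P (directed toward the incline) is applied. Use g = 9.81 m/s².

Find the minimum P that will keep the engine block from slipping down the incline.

P_min ≈ 330 N

The engine block tends to slide down (tan θ > μ_s), so at the point of impending slip friction acts up-slope at its limit: f = μ_s N.
Perpendicular to the incline: N = m g cos θ + P sin θ.
Along the incline: P cos θ + μ_s N = m g sin θ, i.e. P cos θ + μ_s (m g cos θ + P sin θ) = m g sin θ.
Solving, P (cos θ + μ_s sin θ) = m g (sin θ − μ_s cos θ), so P = 2770×0.1202/1.009 = 330 N.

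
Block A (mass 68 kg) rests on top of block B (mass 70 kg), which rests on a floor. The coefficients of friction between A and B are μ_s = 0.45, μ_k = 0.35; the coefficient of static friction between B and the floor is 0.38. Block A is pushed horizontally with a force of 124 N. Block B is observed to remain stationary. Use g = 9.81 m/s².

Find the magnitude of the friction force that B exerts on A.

f ≈ 124 N

The normal force B exerts on A is simply A's weight, N₁ = 667.1 N.
So the A–B interface can sustain at most μ_s N₁ = 300.2 N of static friction.
Since P = 124 N ≤ 300.2 N, A does not slip on B; friction on A equals P = 124 N.
By Newton's third law B feels 124 N forward from A. With B stationary, the floor's static friction on B balances it: f₂ = 124 N (well within μ_s(m_A+m_B)g = 514.4 N).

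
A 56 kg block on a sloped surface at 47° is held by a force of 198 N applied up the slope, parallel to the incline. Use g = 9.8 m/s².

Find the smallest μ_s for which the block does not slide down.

μ_s,min ≈ 0.543

N = m g cos θ = 374.3 N.
Friction must make up the shortfall along the incline: f = m g sin θ − P = 401.4 − 198 = 203.4 N.
At the threshold f = μ_s N, so μ_s,min = 203.4/374.3 = 0.543.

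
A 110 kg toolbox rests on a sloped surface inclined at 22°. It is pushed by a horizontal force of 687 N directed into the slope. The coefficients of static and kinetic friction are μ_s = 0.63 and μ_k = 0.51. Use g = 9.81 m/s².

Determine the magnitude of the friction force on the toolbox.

The horizontal push has a component P sin θ into the surface, so N = m g cos θ + P sin θ = 1001 + 257.4 = 1258 N.
Parallel to the incline: P cos θ − m g sin θ = 637 − 404.2 = 232.7 N; the friction needed to balance this is 232.7 N acting down the slope.
Maximum static friction: μ_s N = 0.63 × 1258 = 792.5 N.
Since 232.7 N is within the 792.5 N limit, the toolbox stays put and friction is exactly 233 N.

f ≈ 233 N (down the incline)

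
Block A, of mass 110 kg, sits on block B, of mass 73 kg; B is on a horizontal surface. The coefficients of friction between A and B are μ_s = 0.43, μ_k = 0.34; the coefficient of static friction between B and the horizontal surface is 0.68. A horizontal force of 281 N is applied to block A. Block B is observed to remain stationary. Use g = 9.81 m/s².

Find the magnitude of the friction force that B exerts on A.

Between the blocks, N₁ = m_A g = 1079 N.
Maximum static friction on A from B: μ_s N₁ = 0.43×1079 = 464 N.
P = 281 N is within that limit, so A and B move together (both at rest); the A–B friction is simply f₁ = P = 281 N.
By Newton's third law B feels 281 N forward from A. With B stationary, the floor's static friction on B balances it: f₂ = 281 N (well within μ_s(m_A+m_B)g = 1221 N).

f ≈ 281 N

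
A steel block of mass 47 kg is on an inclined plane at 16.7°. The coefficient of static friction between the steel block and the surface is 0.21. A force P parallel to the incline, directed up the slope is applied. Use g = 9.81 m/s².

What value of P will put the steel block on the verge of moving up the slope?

At impending motion up the slope, friction acts down-slope at its limit: f = μ_s N.
P is parallel to the surface, so N = m g cos θ = 442 N.
Along the incline: P = m g sin θ + μ_s N = 132 + 0.21×442 = 225 N.

P ≈ 225 N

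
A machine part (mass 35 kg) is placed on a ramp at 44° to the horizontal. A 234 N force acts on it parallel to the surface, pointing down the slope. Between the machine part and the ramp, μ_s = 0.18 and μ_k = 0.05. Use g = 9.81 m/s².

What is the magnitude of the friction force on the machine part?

f ≈ 12.3 N (up the incline)

Normal force: N = m g cos θ = 35 × 9.81 × cos 44° = 247 N.
Parallel to the incline, ΣF = 0 gives f = m g sin θ + P = 238.5 + 234 = 472.5 N (up-slope positive).
Static friction can supply at most μ_s N = 44.46 N.
|472.5| exceeds 44.46 N, so the machine part slips down-slope; friction is kinetic, f = μ_k N = 0.05×247 = 12.3 N.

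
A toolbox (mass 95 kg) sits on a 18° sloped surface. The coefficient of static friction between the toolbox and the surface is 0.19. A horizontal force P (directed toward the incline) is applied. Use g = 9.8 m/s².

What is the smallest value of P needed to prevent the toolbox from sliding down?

The toolbox tends to slide down (tan θ > μ_s), so at the point of impending slip friction acts up-slope at its limit: f = μ_s N.
Perpendicular to the incline: N = m g cos θ + P sin θ.
Along the incline: P cos θ + μ_s N = m g sin θ, i.e. P cos θ + μ_s (m g cos θ + P sin θ) = m g sin θ.
Solving, P (cos θ + μ_s sin θ) = m g (sin θ − μ_s cos θ), so P = 931×0.1283/1.01 = 118 N.

P_min ≈ 118 N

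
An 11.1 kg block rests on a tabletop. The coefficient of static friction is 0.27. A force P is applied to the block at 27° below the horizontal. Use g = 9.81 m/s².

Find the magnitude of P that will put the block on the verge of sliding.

N = m g + P sin α (the push presses the block into the tabletop).
At impending slip, P cos α = μ_s N = μ_s (m g + P sin α).
Solving: P (cos α − μ_s sin α) = μ_s m g → P = 0.27×109/(cos 27° − 0.27 sin 27°) = 29.4/0.7684 = 38.3 N.

P ≈ 38.3 N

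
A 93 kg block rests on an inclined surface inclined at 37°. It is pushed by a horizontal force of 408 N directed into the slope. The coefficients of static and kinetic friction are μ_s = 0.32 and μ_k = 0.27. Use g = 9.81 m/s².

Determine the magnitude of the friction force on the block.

f ≈ 223 N (up the incline)

Normal direction: N = m g cos θ + P sin θ = 974.2 N.
Along the incline, the net driving force (taking up-slope positive) is P cos θ − m g sin θ = 325.8 − 549.1 = -223.2 N, so equilibrium requires friction f = 223.2 N (up-slope).
The limit of static friction is μ_s N = 311.7 N.
Since 223.2 N is within the 311.7 N limit, the block stays put and friction is exactly 223 N.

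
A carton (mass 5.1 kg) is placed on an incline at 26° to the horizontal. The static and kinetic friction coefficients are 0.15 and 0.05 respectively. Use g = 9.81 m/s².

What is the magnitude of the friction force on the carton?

f ≈ 2.25 N (up the incline)

Perpendicular to the surface, N = m g cos θ = 5.1·9.81·cos 26° = 44.97 N.
Along the slope the weight component is m g sin θ = 21.93 N; friction must supply exactly this, acting up-slope.
Maximum static friction available: μ_s N = 0.15 × 44.97 = 6.745 N.
|21.93| exceeds 6.745 N, so the carton slips down-slope; friction is kinetic, f = μ_k N = 0.05×44.97 = 2.25 N.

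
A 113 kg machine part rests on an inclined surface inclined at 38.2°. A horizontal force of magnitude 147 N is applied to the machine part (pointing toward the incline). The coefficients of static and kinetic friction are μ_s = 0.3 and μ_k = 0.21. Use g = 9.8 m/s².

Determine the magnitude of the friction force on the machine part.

f ≈ 202 N (up the incline)

Normal direction: N = m g cos θ + P sin θ = 961.2 N.
Parallel to the incline: P cos θ − m g sin θ = 115.5 − 684.8 = -569.3 N; the friction needed to balance this is 569.3 N acting up the slope.
The limit of static friction is μ_s N = 288.3 N.
|f_req| = 569.3 > 288.3 N → the machine part slides down the incline; f = μ_k N = 0.21 × 961.2 = 202 N.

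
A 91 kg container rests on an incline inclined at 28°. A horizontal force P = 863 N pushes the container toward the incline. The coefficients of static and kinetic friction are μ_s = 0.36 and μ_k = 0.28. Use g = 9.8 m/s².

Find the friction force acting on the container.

Normal direction: N = m g cos θ + P sin θ = 1193 N.
Along the incline, the net driving force (taking up-slope positive) is P cos θ − m g sin θ = 762 − 418.7 = 343.3 N, so equilibrium requires friction f = -343.3 N (down-slope).
The limit of static friction is μ_s N = 429.3 N.
|f_req| = 343.3 ≤ 429.3 N → the container is in equilibrium; friction equals the required value.

f ≈ 343 N (down the incline)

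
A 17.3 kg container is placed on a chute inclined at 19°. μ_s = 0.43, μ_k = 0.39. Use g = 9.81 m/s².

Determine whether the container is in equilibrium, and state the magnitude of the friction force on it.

N = m g cos θ = 160 N.
Down-slope weight component: m g sin θ = 55.3 N.
μ_s N = 69 N.
55.3 ≤ 69 N, so it stays put; friction = 55.3 N.

f ≈ 55.3 N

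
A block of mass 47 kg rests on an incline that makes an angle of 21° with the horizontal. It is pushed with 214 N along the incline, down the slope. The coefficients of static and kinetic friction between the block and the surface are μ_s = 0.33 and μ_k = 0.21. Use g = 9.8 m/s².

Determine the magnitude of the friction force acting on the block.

f ≈ 90.3 N (up the incline)

Perpendicular to the surface, N = m g cos θ = 47·9.8·cos 21° = 430 N.
Parallel to the incline, ΣF = 0 gives f = m g sin θ + P = 165.1 + 214 = 379.1 N (up-slope positive).
Static friction can supply at most μ_s N = 141.9 N.
Since |379.1| > 141.9 N, static friction cannot hold it; the block slides down the incline and kinetic friction applies: f = μ_k N = 0.21 × 430 = 90.3 N.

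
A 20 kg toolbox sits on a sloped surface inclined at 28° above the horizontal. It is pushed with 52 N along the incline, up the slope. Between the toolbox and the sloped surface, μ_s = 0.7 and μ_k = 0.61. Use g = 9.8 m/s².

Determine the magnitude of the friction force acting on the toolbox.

Normal force: N = m g cos θ = 20 × 9.8 × cos 28° = 173.1 N.
For equilibrium along the incline the friction force must supply f = m g sin θ − P = 92.02 − 52 = 40.02 N (positive meaning up-slope).
Maximum static friction available: μ_s N = 0.7 × 173.1 = 121.1 N.
Since |40.02| ≤ 121.1 N, static friction is sufficient; f equals the required value, not μ_s N.

f ≈ 40 N (up the incline)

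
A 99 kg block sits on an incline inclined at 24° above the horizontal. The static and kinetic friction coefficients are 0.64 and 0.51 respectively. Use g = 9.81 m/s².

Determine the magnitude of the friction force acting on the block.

f ≈ 395 N (up the incline)

Normal force: N = m g cos θ = 99 × 9.81 × cos 24° = 887.2 N.
For equilibrium along the incline, friction must balance the weight component: f = m g sin θ = 395 N up the slope.
The static-friction ceiling is μ_s N = 0.64 × 887.2 = 567.8 N.
Since |395| ≤ 567.8 N, static friction is sufficient; f equals the required value, not μ_s N.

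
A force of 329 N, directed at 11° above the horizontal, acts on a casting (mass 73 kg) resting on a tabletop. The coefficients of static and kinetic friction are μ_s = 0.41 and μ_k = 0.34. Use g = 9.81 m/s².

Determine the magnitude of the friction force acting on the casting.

Vertical equilibrium gives N = m g − P sin α = 653.4 N.
Horizontally, friction must balance P cos α = 323 N.
The static-friction limit is μ_s N = 267.9 N.
323 > 267.9 N → the casting slides; f = μ_k N = 0.34×653.4 = 222 N.

f ≈ 222 N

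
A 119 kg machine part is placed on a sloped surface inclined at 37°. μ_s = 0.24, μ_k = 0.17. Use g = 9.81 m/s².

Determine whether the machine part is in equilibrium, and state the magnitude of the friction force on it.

f ≈ 158 N

N = m g cos θ = 932 N.
Down-slope weight component: m g sin θ = 703 N.
μ_s N = 224 N.
703 > 224 N, so it slides; kinetic friction f = μ_k N = 0.17×932 = 158 N.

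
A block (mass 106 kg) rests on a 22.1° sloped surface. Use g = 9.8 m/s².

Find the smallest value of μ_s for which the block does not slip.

At the slip threshold m g sin θ = μ_s m g cos θ, so μ_s,min = tan θ.
μ_s,min = tan 22.1° = 0.406.

μ_s,min ≈ 0.406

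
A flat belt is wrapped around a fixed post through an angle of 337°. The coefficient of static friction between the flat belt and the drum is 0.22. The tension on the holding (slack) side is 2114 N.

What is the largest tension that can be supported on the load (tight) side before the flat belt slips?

At impending slip the capstan equation gives T₂/T₁ = e^{μβ} with β in radians.
β = 337° × π/180 = 5.882 rad.
e^{μβ} = e^{0.22×5.882} = 3.647.
T₂ = T₁ · e^{μβ} = 2114 × 3.647 = 7710 N.

T_max ≈ 7710 N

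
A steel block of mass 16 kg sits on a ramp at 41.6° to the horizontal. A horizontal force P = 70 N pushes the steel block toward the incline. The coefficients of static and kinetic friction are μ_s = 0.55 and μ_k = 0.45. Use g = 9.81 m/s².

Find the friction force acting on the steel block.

f ≈ 51.9 N (up the incline)

Resolve perpendicular to the incline: N = m g cos θ + P sin θ = 16×9.81×cos 41.6° + 70×sin 41.6° = 163.8 N.
Along the incline, the net driving force (taking up-slope positive) is P cos θ − m g sin θ = 52.35 − 104.2 = -51.86 N, so equilibrium requires friction f = 51.86 N (up-slope).
Maximum static friction: μ_s N = 0.55 × 163.8 = 90.12 N.
|f_req| = 51.86 ≤ 90.12 N → the steel block is in equilibrium; friction equals the required value.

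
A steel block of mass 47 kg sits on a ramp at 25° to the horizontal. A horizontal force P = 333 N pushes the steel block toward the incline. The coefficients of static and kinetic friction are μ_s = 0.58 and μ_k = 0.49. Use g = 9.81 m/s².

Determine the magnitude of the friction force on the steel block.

Normal direction: N = m g cos θ + P sin θ = 558.6 N.
Parallel to the incline: P cos θ − m g sin θ = 301.8 − 194.9 = 106.9 N; the friction needed to balance this is 106.9 N acting down the slope.
Maximum static friction: μ_s N = 0.58 × 558.6 = 324 N.
|f_req| = 106.9 ≤ 324 N → the steel block is in equilibrium; friction equals the required value.

f ≈ 107 N (down the incline)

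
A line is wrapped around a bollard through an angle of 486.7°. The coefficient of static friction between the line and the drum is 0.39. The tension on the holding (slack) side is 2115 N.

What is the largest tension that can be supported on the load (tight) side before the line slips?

T_max ≈ 58100 N

At impending slip the capstan equation gives T₂/T₁ = e^{μβ} with β in radians.
β = 486.7° × π/180 = 8.495 rad.
e^{μβ} = e^{0.39×8.495} = 27.46.
T₂ = T₁ · e^{μβ} = 2115 × 27.46 = 58100 N.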